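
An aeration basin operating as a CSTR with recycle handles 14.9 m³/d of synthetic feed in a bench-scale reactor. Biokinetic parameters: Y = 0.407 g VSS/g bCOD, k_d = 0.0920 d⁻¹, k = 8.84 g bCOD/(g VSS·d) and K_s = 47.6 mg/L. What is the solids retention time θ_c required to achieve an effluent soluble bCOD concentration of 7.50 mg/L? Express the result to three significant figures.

Specific growth rate at S = 7.50 mg/L: μ = YkS/(K_s+S) = 0.407·8.84·7.50/(47.6+7.50) = 0.4897 d⁻¹.
1/θ_c = 0.4897 − 0.0920 = 0.3977 d⁻¹, so θ_c = 2.514 d.

θ_c ≈ 2.51 d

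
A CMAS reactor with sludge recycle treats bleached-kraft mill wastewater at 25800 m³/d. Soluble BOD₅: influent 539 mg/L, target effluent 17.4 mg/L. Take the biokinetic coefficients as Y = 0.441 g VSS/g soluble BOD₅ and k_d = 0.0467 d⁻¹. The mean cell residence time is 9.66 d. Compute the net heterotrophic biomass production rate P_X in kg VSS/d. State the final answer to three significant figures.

P_X ≈ 4090 kg VSS/d

Observed yield with endogenous decay: Y_obs = Y / (1 + k_d·θ_c) = 0.441 / (1 + 0.0467 × 9.66) = 0.441 / 1.451 = 0.3039 g VSS/g soluble BOD₅.
Mass of soluble BOD₅ removed per day: Q(S₀ − S) = 25800 × 521.6 g/m³ = 13457 kg/d.
P_X = Y_obs · Q(S₀ − S) = 0.3039 × 13457 = 4090 kg VSS/d.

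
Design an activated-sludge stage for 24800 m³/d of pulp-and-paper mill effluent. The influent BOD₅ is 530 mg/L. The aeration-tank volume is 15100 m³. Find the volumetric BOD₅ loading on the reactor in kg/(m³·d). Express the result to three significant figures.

Applied BOD₅ load per unit volume = Q·S₀/V = (24800 × 530/1000)/15100 = 0.8705 kg BOD₅·m⁻³·d⁻¹.

L_v ≈ 0.870 kg BOD₅/(m³·d)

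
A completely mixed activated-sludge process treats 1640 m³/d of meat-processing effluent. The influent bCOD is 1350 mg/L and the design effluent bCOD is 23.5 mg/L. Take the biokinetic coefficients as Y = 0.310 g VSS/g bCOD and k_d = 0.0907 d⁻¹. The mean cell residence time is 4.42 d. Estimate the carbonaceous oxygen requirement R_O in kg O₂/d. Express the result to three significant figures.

R_O ≈ 1490 kg O₂/d

Y_obs = Y / (1 + k_d θ_c) = 0.310 / (1 + 0.0907 × 4.42) = 0.310 / 1.401 = 0.2213.
Mass of bCOD removed per day: Q(S₀ − S) = 1640 × 1326 g/m³ = 2175 kg/d.
Net sludge production P_X = 0.2213 × 2175 = 481.4 kg VSS/d.
R_O = Q·ΔS − 1.42 P_X = 2175 − 683.6 = 1492 kg O₂/d.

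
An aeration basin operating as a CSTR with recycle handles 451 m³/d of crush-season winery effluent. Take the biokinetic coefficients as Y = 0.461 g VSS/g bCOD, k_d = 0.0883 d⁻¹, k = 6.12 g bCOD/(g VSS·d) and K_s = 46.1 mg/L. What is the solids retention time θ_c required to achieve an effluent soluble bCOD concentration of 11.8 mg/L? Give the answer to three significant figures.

At the target effluent, Y k S/(K_s+S) = 0.461×6.12×11.8/57.90 = 0.5750 d⁻¹.
Then 1/θ_c = μ − k_d = 0.5750 − 0.0883 = 0.4867 d⁻¹, giving θ_c = 2.055 d.

θ_c ≈ 2.05 d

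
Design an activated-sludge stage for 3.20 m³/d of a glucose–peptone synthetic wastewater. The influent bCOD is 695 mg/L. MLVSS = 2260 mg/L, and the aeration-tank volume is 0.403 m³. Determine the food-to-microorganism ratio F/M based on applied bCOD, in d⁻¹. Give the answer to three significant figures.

F/M ≈ 2.44 d⁻¹

F/M = applied load / biomass = Q·S₀/(V·X) = 3.20 × 695 / (0.4030 × 2260) = 2.442 d⁻¹.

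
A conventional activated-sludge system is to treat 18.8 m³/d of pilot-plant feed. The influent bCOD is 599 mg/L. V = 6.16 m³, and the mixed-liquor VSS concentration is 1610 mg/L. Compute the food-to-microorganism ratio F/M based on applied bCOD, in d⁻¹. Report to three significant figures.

F/M ≈ 1.14 d⁻¹

F/M = applied load / biomass = Q·S₀/(V·X) = 18.8 × 599 / (6.160 × 1610) = 1.135 d⁻¹.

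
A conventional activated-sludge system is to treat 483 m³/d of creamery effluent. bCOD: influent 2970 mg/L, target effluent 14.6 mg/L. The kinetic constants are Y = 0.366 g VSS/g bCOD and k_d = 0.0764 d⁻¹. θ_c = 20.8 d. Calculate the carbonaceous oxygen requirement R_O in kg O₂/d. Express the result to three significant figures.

R_O ≈ 1140 kg O₂/d

Correct the yield for decay: Y_obs = Y/(1 + k_d θ_c) = 0.366 / (1 + 0.0764 × 20.8) = 0.366 / 2.589 = 0.1414.
Q·(S₀ − S) = 483 × (2970 − 14.6) × 10⁻³ = 1427 kg/d removed.
P_X = Y_obs·Q·(S₀ − S) = 0.1414 × 1427 = 201.8 kg VSS/d.
Carbonaceous O₂ demand = substrate oxidised − cell-mass equivalent = 1427 − 1.42 × 201.8 = 1141 kg O₂/d.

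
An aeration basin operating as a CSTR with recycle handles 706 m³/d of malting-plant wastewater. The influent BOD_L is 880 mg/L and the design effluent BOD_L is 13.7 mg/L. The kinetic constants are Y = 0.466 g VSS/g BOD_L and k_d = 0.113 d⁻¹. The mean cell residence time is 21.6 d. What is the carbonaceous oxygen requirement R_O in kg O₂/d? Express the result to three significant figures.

R_O ≈ 494 kg O₂/d

Correct the yield for decay: Y_obs = Y/(1 + k_d θ_c) = 0.466 / (1 + 0.113 × 21.6) = 0.466 / 3.441 = 0.1354.
Q·(S₀ − S) = 706 × (880 − 13.7) × 10⁻³ = 611.6 kg/d removed.
Biomass synthesised: P_X = Y_obs × 611.6 = 82.83 kg VSS/d.
Carbonaceous O₂ demand = substrate oxidised − cell-mass equivalent = 611.6 − 1.42 × 82.83 = 494.0 kg O₂/d.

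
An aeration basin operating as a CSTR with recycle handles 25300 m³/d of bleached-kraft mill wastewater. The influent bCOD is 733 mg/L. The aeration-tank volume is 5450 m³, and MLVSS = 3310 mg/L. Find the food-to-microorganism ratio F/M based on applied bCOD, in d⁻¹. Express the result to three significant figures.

F/M = Q·S₀ / (V·X) = 25300 × 733 / (5450 × 3310) = 1.028 g bCOD·(g VSS·d)⁻¹.

F/M ≈ 1.03 d⁻¹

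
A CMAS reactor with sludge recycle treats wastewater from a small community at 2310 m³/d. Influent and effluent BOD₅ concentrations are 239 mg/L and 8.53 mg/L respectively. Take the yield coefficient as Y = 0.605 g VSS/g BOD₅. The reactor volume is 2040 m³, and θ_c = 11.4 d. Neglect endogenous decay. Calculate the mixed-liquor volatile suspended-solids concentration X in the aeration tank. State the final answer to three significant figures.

X ≈ 1800 mg/L

Without decay, X = Y Q (S₀−S) θ_c / V = 0.605 × 2310 × (239 − 8.53) × 11.4 / 2040 = 1800 mg/L.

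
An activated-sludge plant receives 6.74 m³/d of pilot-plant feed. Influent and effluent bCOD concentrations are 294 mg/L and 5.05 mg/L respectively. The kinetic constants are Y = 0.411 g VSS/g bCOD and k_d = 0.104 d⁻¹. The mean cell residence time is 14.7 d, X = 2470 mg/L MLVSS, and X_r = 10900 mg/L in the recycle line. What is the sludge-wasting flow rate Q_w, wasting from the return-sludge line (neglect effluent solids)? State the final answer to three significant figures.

From the SRT design equation V = Y Q (S₀−S) θ_c / [X (1 + k_d θ_c)] = 0.411 × 6.74 × (294 − 5.05) × 14.7 / [2470 × (1 + 0.104 × 14.7)] = 1.18×10^4 / 6246 = 1.884 m³.
Wasting from the return line (neglecting effluent solids): Q_w = V·X / (θ_c·X_r) = 1.884 × 2470 / (14.7 × 10900) = 0.02904 m³/d.

Q_w ≈ 0.0290 m³/d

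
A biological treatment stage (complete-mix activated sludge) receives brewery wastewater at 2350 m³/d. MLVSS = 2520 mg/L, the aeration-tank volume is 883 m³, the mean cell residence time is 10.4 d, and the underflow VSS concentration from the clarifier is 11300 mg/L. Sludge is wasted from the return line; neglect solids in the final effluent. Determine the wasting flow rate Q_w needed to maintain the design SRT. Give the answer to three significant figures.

Wasting from the return line (neglecting effluent solids): Q_w = V·X / (θ_c·X_r) = 883.0 × 2520 / (10.4 × 11300) = 18.93 m³/d.

Q_w ≈ 18.9 m³/d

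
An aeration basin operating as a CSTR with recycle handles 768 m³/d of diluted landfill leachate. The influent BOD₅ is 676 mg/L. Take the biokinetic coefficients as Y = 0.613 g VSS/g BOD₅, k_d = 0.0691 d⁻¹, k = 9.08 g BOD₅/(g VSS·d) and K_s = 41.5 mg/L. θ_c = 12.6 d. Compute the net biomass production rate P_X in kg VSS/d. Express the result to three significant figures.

Effluent substrate depends only on kinetics and SRT: S = K_s(1 + k_d θ_c) / [θ_c(Yk − k_d) − 1] = 41.5 × (1 + 0.0691 × 12.6) / [12.6 × (0.613 × 9.08 − 0.0691) − 1] = 77.63 / 68.26 = 1.137 mg/L.
Y_obs = Y / (1 + k_d θ_c) = 0.613 / (1 + 0.0691 × 12.6) = 0.613 / 1.871 = 0.3277.
Mass of BOD₅ removed per day: Q(S₀ − S) = 768 × 674.9 g/m³ = 518.3 kg/d.
So the net sludge growth is P_X = 0.3277 × 518.3 = 169.8 kg VSS/d.

P_X ≈ 170 kg VSS/d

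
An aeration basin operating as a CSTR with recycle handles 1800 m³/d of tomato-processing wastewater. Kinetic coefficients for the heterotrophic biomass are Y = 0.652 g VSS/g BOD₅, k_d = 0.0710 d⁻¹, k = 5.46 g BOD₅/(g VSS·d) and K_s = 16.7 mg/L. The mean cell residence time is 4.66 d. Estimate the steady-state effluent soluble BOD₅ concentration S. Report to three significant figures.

From the Monod/SRT balance for a CMAS, S = K_s·(1+k_d θ_c)/[θ_c·(Y k − k_d) − 1] = 16.7 × (1 + 0.0710 × 4.66) / [4.66 × (0.652 × 5.46 − 0.0710) − 1] = 22.23 / 15.26 = 1.457 mg/L.

S ≈ 1.46 mg/L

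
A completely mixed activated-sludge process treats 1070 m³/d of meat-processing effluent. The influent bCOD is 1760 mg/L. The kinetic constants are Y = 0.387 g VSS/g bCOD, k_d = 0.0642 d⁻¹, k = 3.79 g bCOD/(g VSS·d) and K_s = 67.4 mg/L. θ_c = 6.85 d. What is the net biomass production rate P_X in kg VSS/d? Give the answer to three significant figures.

P_X ≈ 503 kg VSS/d

From the Monod/SRT balance for a CMAS, S = K_s·(1+k_d θ_c)/[θ_c·(Y k − k_d) − 1] = 67.4 × (1 + 0.0642 × 6.85) / [6.85 × (0.387 × 3.79 − 0.0642) − 1] = 97.04 / 8.607 = 11.27 mg/L.
The observed yield is Y_obs = Y/(1 + k_d·θ_c) = 0.387 / (1 + 0.0642 × 6.85) = 0.387 / 1.440 = 0.2688 g VSS per g bCOD removed.
Q·(S₀ − S) = 1070 × (1760 − 11.3) × 10⁻³ = 1871 kg/d removed.
Biomass produced: P_X = Y_obs·Q·ΔS = 0.2688 × 1871 ≈ 502.9 kg VSS/d.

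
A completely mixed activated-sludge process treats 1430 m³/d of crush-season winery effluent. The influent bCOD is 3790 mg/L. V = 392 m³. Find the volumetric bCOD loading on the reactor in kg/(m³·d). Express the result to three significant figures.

L_v ≈ 13.8 kg bCOD/(m³·d)

Volumetric loading L_v = Q·S₀ / V = 1430 × 3790 g/m³ / 392.0 m³ = 13826 g/(m³·d) = 13.83 kg bCOD/(m³·d).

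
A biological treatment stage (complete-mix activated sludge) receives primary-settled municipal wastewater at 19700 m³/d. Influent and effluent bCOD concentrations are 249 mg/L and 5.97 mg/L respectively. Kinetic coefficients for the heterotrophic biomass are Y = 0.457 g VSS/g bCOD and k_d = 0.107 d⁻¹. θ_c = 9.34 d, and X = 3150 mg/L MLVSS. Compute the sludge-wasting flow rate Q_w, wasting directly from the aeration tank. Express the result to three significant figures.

Q_w ≈ 347 m³/d

Steady-state biomass mass balance: V·X·(1 + k_d·θ_c) = Y·Q·(S₀ − S)·θ_c, so V = 0.457 × 19700 × (249 − 5.97) × 9.34 / [3150 × (1 + 0.107 × 9.34)] = 2.04×10^7 / 6298 = 3245 m³.
For wasting at MLVSS concentration, Q_w = V/θ_c = 3245/9.34 = 347.4 m³/d.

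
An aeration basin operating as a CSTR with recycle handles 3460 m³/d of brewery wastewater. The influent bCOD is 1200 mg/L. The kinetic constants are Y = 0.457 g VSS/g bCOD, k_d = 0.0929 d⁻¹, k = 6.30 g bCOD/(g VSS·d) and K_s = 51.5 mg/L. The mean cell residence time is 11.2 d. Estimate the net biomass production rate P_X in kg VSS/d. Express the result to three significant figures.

Effluent substrate depends only on kinetics and SRT: S = K_s(1 + k_d θ_c) / [θ_c(Yk − k_d) − 1] = 51.5 × (1 + 0.0929 × 11.2) / [11.2 × (0.457 × 6.30 − 0.0929) − 1] = 105.1 / 30.21 = 3.479 mg/L.
Observed yield with endogenous decay: Y_obs = Y / (1 + k_d·θ_c) = 0.457 / (1 + 0.0929 × 11.2) = 0.457 / 2.040 = 0.2240 g VSS/g bCOD.
Q·(S₀ − S) = 3460 × (1200 − 3.48) × 10⁻³ = 4140 kg/d removed.
Biomass produced: P_X = Y_obs·Q·ΔS = 0.2240 × 4140 ≈ 927.2 kg VSS/d.

P_X ≈ 927 kg VSS/d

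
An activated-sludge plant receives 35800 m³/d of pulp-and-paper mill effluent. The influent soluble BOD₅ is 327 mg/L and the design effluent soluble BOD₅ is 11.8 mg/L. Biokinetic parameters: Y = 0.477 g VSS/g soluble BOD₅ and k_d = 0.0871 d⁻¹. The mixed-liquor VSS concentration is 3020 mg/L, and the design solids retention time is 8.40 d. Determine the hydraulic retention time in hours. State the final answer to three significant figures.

τ ≈ 5.80 h

Steady-state biomass mass balance: V·X·(1 + k_d·θ_c) = Y·Q·(S₀ − S)·θ_c, so V = 0.477 × 35800 × (327 − 11.8) × 8.40 / [3020 × (1 + 0.0871 × 8.40)] = 4.52×10^7 / 5230 = 8646 m³.
HRT = V/Q = 8646 m³ / 35800 m³·d⁻¹ = 0.2415 d × 24 = 5.796 h.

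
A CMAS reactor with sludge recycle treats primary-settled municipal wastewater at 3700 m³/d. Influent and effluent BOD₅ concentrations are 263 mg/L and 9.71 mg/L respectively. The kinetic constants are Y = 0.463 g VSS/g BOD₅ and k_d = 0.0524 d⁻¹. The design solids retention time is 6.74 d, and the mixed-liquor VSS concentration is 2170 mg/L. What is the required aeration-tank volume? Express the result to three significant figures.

V ≈ 996 m³

From the SRT design equation V = Y Q (S₀−S) θ_c / [X (1 + k_d θ_c)] = 0.463 × 3700 × (263 − 9.71) × 6.74 / [2170 × (1 + 0.0524 × 6.74)] = 2.92×10^6 / 2936 = 996.0 m³.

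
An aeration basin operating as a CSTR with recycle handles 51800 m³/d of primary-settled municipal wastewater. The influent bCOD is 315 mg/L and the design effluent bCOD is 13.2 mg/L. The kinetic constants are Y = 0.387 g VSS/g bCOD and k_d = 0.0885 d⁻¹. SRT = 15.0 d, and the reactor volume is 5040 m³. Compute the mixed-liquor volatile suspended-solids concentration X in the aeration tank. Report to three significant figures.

From V·X·(1 + k_d·θ_c) = Y·Q·(S₀ − S)·θ_c: X = 0.387 × 51800 × (315 − 13.2) × 15.0 / [5040 × (1 + 0.0885 × 15.0)] = 7736 mg/L.

X ≈ 7740 mg/L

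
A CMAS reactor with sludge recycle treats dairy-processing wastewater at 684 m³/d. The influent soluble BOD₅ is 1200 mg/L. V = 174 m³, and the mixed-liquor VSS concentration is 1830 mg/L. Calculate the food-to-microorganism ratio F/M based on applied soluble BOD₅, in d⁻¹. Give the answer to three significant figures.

Food-to-microorganism ratio F/M = Q S₀ / (V X) = 684 × 1200 / (174.0 × 1830) = 2.578 d⁻¹.

F/M ≈ 2.58 d⁻¹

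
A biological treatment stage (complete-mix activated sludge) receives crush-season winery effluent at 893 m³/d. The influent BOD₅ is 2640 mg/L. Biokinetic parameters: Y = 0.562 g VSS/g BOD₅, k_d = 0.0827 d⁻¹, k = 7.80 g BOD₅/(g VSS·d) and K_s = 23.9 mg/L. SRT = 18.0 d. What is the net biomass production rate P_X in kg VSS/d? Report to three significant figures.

Effluent substrate depends only on kinetics and SRT: S = K_s(1 + k_d θ_c) / [θ_c(Yk − k_d) − 1] = 23.9 × (1 + 0.0827 × 18.0) / [18.0 × (0.562 × 7.80 − 0.0827) − 1] = 59.48 / 76.42 = 0.7783 mg/L.
The observed yield is Y_obs = Y/(1 + k_d·θ_c) = 0.562 / (1 + 0.0827 × 18.0) = 0.562 / 2.489 = 0.2258 g VSS per g BOD₅ removed.
Q·(S₀ − S) = 893 × (2640 − 0.778) × 10⁻³ = 2357 kg/d removed.
P_X = Y_obs · Q(S₀ − S) = 0.2258 × 2357 = 532.2 kg VSS/d.

P_X ≈ 532 kg VSS/d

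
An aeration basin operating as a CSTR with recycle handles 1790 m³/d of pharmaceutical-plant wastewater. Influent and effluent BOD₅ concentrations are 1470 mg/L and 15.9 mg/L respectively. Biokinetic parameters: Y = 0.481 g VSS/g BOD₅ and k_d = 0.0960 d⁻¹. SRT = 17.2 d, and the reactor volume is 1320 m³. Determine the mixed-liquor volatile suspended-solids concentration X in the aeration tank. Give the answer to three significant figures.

X ≈ 6150 mg/L

Solving the biomass balance for X: X = Y Q (S₀−S) θ_c / [V (1+k_d θ_c)] = 0.481 × 1790 × (1470 − 15.9) × 17.2 / [1320 × (1 + 0.0960 × 17.2)] = 6153 mg/L.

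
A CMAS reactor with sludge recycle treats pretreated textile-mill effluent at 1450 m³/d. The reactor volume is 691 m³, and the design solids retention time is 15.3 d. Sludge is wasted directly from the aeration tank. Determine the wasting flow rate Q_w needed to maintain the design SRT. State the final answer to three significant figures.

For wasting at MLVSS concentration, Q_w = V/θ_c = 691.0/15.3 = 45.16 m³/d.

Q_w ≈ 45.2 m³/d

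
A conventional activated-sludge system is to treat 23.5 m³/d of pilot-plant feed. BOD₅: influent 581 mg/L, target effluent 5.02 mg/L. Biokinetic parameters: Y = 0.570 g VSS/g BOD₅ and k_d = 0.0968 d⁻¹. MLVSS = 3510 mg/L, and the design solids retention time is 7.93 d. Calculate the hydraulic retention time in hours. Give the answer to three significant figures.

Rearranging the biomass balance for a CMAS with decay, V = Y·Q·ΔS·θ_c / [X·(1+k_d θ_c)] = 0.570 × 23.5 × (581 − 5.02) × 7.93 / [3510 × (1 + 0.0968 × 7.93)] = 6.12×10^4 / 6204 = 9.861 m³.
τ = V/Q = 9.861/23.5 = 0.4196 d, or 10.07 h.

τ ≈ 10.1 h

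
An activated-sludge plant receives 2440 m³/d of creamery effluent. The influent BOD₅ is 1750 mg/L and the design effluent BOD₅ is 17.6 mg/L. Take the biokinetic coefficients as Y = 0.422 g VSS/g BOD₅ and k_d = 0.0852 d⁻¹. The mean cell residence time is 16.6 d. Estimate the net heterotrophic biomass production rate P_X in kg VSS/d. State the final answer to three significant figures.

P_X ≈ 739 kg VSS/d

Y_obs = Y / (1 + k_d θ_c) = 0.422 / (1 + 0.0852 × 16.6) = 0.422 / 2.414 = 0.1748.
Mass of BOD₅ removed per day: Q(S₀ − S) = 2440 × 1732 g/m³ = 4227 kg/d.
Biomass produced: P_X = Y_obs·Q·ΔS = 0.1748 × 4227 ≈ 738.8 kg VSS/d.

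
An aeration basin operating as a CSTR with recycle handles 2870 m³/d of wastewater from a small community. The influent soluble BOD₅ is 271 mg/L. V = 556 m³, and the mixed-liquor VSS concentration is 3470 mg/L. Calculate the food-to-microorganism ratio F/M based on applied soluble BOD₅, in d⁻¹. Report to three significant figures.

F/M = Q·S₀ / (V·X) = 2870 × 271 / (556.0 × 3470) = 0.4031 g soluble BOD₅·(g VSS·d)⁻¹.

F/M ≈ 0.403 d⁻¹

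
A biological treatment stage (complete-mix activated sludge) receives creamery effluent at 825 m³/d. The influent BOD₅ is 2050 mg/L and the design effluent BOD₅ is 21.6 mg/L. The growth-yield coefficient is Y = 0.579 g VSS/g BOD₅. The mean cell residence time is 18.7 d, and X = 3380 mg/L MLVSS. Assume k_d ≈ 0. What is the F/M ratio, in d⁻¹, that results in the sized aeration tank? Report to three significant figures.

With k_d = 0 the design equation reduces to V = Y Q (S₀−S) θ_c / X = 0.579 × 825 × (2050 − 21.6) × 18.7 / 3380 = 5361 m³.
Food-to-microorganism ratio F/M = Q S₀ / (V X) = 825 × 2050 / (5361 × 3380) = 0.09334 d⁻¹.

F/M ≈ 0.0933 d⁻¹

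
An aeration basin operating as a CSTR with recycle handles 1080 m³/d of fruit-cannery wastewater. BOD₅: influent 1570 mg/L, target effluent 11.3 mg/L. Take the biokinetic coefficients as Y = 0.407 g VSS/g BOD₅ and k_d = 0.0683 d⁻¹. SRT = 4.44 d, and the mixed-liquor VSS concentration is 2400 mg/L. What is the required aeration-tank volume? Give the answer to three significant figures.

Steady-state biomass mass balance: V·X·(1 + k_d·θ_c) = Y·Q·(S₀ − S)·θ_c, so V = 0.407 × 1080 × (1570 − 11.3) × 4.44 / [2400 × (1 + 0.0683 × 4.44)] = 3.04×10^6 / 3128 = 972.6 m³.

V ≈ 973 m³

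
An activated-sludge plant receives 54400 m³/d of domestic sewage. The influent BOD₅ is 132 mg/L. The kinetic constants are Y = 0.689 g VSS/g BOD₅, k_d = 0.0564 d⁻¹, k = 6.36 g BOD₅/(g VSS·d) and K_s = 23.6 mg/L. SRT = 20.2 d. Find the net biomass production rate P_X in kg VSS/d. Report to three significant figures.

Effluent substrate depends only on kinetics and SRT: S = K_s(1 + k_d θ_c) / [θ_c(Yk − k_d) − 1] = 23.6 × (1 + 0.0564 × 20.2) / [20.2 × (0.689 × 6.36 − 0.0564) − 1] = 50.49 / 86.38 = 0.5845 mg/L.
Observed yield with endogenous decay: Y_obs = Y / (1 + k_d·θ_c) = 0.689 / (1 + 0.0564 × 20.2) = 0.689 / 2.139 = 0.3221 g VSS/g BOD₅.
Q·(S₀ − S) = 54400 × (132 − 0.584) × 10⁻³ = 7149 kg/d removed.
P_X = Y_obs · Q(S₀ − S) = 0.3221 × 7149 = 2302 kg VSS/d.

P_X ≈ 2300 kg VSS/d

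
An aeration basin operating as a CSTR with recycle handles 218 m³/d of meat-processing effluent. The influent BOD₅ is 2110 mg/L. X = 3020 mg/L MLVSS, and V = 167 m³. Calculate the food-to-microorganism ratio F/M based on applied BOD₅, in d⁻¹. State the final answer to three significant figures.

F/M ≈ 0.912 d⁻¹

F/M = Q·S₀ / (V·X) = 218 × 2110 / (167.0 × 3020) = 0.9120 g BOD₅·(g VSS·d)⁻¹.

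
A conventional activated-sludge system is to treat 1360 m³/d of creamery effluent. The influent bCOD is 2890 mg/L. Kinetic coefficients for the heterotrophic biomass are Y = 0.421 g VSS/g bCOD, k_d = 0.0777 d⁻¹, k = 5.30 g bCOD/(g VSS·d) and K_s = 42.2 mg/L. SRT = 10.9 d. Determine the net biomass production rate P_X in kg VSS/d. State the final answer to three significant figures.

From the Monod/SRT balance for a CMAS, S = K_s·(1+k_d θ_c)/[θ_c·(Y k − k_d) − 1] = 42.2 × (1 + 0.0777 × 10.9) / [10.9 × (0.421 × 5.30 − 0.0777) − 1] = 77.94 / 22.47 = 3.468 mg/L.
Correct the yield for decay: Y_obs = Y/(1 + k_d θ_c) = 0.421 / (1 + 0.0777 × 10.9) = 0.421 / 1.847 = 0.2279.
Mass of bCOD removed per day: Q(S₀ − S) = 1360 × 2887 g/m³ = 3926 kg/d.
So the net sludge growth is P_X = 0.2279 × 3926 = 894.8 kg VSS/d.

P_X ≈ 895 kg VSS/d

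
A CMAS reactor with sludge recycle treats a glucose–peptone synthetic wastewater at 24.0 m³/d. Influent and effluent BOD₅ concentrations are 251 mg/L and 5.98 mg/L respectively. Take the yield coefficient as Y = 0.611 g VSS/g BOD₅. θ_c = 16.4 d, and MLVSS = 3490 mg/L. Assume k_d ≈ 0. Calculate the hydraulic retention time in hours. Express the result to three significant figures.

V·X = Y·Q·ΔS·θ_c gives V = 0.611 × 24.0 × (251 − 5.98) × 16.4 / 3490 = 16.88 m³.
τ = V/Q = 16.88/24.0 = 0.7035 d, or 16.88 h.

τ ≈ 16.9 h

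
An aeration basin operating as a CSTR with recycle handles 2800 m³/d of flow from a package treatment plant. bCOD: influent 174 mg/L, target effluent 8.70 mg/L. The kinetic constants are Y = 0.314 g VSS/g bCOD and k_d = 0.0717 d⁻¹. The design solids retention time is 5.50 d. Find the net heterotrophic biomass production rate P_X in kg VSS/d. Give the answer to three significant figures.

P_X ≈ 104 kg VSS/d

Y_obs = Y / (1 + k_d θ_c) = 0.314 / (1 + 0.0717 × 5.50) = 0.314 / 1.394 = 0.2252.
Mass of bCOD removed per day: Q(S₀ − S) = 2800 × 165.3 g/m³ = 462.8 kg/d.
Net biomass production P_X = Y_obs × Q·(S₀ − S) = 0.2252 × 462.8 = 104.2 kg VSS/d.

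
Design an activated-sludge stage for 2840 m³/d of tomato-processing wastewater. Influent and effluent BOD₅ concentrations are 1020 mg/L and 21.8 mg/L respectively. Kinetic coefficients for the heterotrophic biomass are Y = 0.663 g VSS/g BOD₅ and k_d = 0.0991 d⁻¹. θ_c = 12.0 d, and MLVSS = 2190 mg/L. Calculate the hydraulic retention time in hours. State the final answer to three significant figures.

Steady-state biomass mass balance: V·X·(1 + k_d·θ_c) = Y·Q·(S₀ − S)·θ_c, so V = 0.663 × 2840 × (1020 − 21.8) × 12.0 / [2190 × (1 + 0.0991 × 12.0)] = 2.26×10^7 / 4794 = 4704 m³.
HRT = V/Q = 4704 m³ / 2840 m³·d⁻¹ = 1.656 d × 24 = 39.76 h.

τ ≈ 39.8 h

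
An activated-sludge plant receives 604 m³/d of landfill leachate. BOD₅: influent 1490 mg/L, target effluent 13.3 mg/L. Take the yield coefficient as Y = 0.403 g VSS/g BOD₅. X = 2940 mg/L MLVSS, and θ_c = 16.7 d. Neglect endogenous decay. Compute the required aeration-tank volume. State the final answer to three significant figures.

With k_d = 0 the design equation reduces to V = Y Q (S₀−S) θ_c / X = 0.403 × 604 × (1490 − 13.3) × 16.7 / 2940 = 2042 m³.

V ≈ 2040 m³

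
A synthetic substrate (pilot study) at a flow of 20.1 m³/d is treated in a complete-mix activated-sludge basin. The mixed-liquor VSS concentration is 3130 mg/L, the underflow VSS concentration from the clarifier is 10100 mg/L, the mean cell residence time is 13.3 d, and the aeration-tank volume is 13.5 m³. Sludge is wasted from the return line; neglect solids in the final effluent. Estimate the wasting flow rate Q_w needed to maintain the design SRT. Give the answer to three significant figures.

θ_c = V·X/(Q_w·X_r) when wasting from the recycle, so Q_w = V·X/(θ_c·X_r) = 13.50 × 3130 / (13.3 × 10100) = 0.3146 m³/d.

Q_w ≈ 0.315 m³/d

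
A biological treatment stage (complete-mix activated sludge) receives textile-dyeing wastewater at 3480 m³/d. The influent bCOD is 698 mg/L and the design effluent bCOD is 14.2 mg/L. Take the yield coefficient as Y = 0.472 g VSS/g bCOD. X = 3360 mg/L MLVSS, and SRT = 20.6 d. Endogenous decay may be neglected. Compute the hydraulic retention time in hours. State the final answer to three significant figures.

τ ≈ 47.5 h

With k_d = 0 the design equation reduces to V = Y Q (S₀−S) θ_c / X = 0.472 × 3480 × (698 − 14.2) × 20.6 / 3360 = 6886 m³.
τ = V/Q = 6886/3480 = 1.979 d, or 47.49 h.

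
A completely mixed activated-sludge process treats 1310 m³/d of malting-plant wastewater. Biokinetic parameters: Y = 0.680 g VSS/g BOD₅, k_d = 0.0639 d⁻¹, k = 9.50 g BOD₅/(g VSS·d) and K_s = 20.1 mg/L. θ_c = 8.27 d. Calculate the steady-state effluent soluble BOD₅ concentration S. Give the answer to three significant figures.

Effluent substrate depends only on kinetics and SRT: S = K_s(1 + k_d θ_c) / [θ_c(Yk − k_d) − 1] = 20.1 × (1 + 0.0639 × 8.27) / [8.27 × (0.680 × 9.50 − 0.0639) − 1] = 30.72 / 51.90 = 0.5920 mg/L.

S ≈ 0.592 mg/L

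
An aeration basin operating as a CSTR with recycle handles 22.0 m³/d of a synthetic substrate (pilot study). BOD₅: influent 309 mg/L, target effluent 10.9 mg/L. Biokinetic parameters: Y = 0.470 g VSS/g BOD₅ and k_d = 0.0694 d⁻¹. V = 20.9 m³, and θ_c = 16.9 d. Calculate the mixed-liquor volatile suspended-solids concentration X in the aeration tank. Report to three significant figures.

From V·X·(1 + k_d·θ_c) = Y·Q·(S₀ − S)·θ_c: X = 0.470 × 22.0 × (309 − 10.9) × 16.9 / [20.9 × (1 + 0.0694 × 16.9)] = 1147 mg/L.

X ≈ 1150 mg/L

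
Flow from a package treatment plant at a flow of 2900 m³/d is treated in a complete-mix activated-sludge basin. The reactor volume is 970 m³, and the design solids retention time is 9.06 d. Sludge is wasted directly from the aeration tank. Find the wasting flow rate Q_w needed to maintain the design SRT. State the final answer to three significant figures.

Q_w ≈ 107 m³/d

Wasting from the aeration tank: Q_w = V / θ_c = 970.0 / 9.06 = 107.1 m³/d.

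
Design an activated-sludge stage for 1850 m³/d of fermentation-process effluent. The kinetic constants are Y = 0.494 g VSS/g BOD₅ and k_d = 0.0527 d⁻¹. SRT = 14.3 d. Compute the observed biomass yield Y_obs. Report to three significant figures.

Y_obs = Y / (1 + k_d θ_c) = 0.494 / (1 + 0.0527 × 14.3) = 0.494 / 1.754 = 0.2817.

Y_obs ≈ 0.282 g VSS/g BOD₅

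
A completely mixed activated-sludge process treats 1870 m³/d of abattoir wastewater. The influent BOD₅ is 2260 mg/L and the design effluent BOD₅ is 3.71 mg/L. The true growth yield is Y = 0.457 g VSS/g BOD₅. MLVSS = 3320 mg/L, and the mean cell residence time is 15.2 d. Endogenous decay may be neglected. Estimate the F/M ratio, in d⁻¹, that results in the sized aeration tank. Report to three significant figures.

With k_d = 0 the design equation reduces to V = Y Q (S₀−S) θ_c / X = 0.457 × 1870 × (2260 − 3.71) × 15.2 / 3320 = 8828 m³.
Food-to-microorganism ratio F/M = Q S₀ / (V X) = 1870 × 2260 / (8828 × 3320) = 0.1442 d⁻¹.

F/M ≈ 0.144 d⁻¹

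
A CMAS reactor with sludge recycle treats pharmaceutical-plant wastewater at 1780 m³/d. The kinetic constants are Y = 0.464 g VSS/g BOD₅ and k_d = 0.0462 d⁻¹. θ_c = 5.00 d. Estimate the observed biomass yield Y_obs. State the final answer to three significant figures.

Y_obs ≈ 0.377 g VSS/g BOD₅

Correct the yield for decay: Y_obs = Y/(1 + k_d θ_c) = 0.464 / (1 + 0.0462 × 5.00) = 0.464 / 1.231 = 0.3769.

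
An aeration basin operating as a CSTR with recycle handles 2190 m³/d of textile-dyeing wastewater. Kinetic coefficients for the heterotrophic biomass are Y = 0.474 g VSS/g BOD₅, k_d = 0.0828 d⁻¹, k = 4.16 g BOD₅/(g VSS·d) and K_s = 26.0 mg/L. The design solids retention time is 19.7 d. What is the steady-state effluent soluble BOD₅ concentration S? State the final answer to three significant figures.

S ≈ 1.89 mg/L

Effluent substrate depends only on kinetics and SRT: S = K_s(1 + k_d θ_c) / [θ_c(Yk − k_d) − 1] = 26.0 × (1 + 0.0828 × 19.7) / [19.7 × (0.474 × 4.16 − 0.0828) − 1] = 68.41 / 36.21 = 1.889 mg/L.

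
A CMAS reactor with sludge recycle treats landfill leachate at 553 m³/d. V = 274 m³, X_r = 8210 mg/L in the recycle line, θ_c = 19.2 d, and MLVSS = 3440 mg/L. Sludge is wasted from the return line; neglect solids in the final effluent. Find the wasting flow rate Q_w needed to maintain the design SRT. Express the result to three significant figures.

Q_w = (V·X)/(θ_c X_r) = 274.0 × 3440 / (19.2 × 8210) = 5.979 m³/d.

Q_w ≈ 5.98 m³/d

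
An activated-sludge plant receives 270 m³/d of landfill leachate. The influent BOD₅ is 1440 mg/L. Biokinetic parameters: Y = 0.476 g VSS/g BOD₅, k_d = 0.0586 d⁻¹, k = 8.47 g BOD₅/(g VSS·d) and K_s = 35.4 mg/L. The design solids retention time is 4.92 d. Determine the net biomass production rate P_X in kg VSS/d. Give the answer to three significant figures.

Effluent substrate depends only on kinetics and SRT: S = K_s(1 + k_d θ_c) / [θ_c(Yk − k_d) − 1] = 35.4 × (1 + 0.0586 × 4.92) / [4.92 × (0.476 × 8.47 − 0.0586) − 1] = 45.61 / 18.55 = 2.459 mg/L.
Y_obs = Y / (1 + k_d θ_c) = 0.476 / (1 + 0.0586 × 4.92) = 0.476 / 1.288 = 0.3695.
Q·(S₀ − S) = 270 × (1440 − 2.46) × 10⁻³ = 388.1 kg/d removed.
Net biomass production P_X = Y_obs × Q·(S₀ − S) = 0.3695 × 388.1 = 143.4 kg VSS/d.

P_X ≈ 143 kg VSS/d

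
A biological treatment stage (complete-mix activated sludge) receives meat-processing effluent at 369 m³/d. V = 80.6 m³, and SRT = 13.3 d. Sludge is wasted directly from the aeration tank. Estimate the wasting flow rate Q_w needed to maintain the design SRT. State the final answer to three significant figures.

Q_w ≈ 6.06 m³/d

Wasting from the aeration tank: Q_w = V / θ_c = 80.60 / 13.3 = 6.060 m³/d.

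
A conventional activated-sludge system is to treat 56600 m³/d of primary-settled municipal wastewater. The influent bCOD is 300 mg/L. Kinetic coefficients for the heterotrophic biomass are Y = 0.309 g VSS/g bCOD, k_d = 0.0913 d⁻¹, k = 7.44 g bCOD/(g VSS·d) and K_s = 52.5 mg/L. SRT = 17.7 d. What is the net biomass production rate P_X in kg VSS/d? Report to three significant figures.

From the Monod/SRT balance for a CMAS, S = K_s·(1+k_d θ_c)/[θ_c·(Y k − k_d) − 1] = 52.5 × (1 + 0.0913 × 17.7) / [17.7 × (0.309 × 7.44 − 0.0913) − 1] = 137.3 / 38.08 = 3.607 mg/L.
The observed yield is Y_obs = Y/(1 + k_d·θ_c) = 0.309 / (1 + 0.0913 × 17.7) = 0.309 / 2.616 = 0.1181 g VSS per g bCOD removed.
Q·(S₀ − S) = 56600 × (300 − 3.61) × 10⁻³ = 16776 kg/d removed.
Net biomass production P_X = Y_obs × Q·(S₀ − S) = 0.1181 × 16776 = 1982 kg VSS/d.

P_X ≈ 1980 kg VSS/d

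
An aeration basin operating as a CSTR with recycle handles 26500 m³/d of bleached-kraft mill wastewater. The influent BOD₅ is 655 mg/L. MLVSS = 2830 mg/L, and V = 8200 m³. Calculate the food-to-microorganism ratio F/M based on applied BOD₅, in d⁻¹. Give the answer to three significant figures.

F/M = applied load / biomass = Q·S₀/(V·X) = 26500 × 655 / (8200 × 2830) = 0.7480 d⁻¹.

F/M ≈ 0.748 d⁻¹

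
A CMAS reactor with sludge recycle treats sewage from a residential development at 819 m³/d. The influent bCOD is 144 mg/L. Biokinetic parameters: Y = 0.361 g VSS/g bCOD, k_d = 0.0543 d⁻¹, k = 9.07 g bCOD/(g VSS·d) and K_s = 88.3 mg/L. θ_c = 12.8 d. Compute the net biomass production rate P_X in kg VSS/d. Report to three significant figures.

P_X ≈ 24.5 kg VSS/d

For a completely mixed reactor with recycle the Lawrence–McCarty relation gives S = K_s·(1 + k_d·θ_c) / [θ_c·(Y·k − k_d) − 1] = 88.3 × (1 + 0.0543 × 12.8) / [12.8 × (0.361 × 9.07 − 0.0543) − 1] = 149.7 / 40.22 = 3.722 mg/L.
Observed yield with endogenous decay: Y_obs = Y / (1 + k_d·θ_c) = 0.361 / (1 + 0.0543 × 12.8) = 0.361 / 1.695 = 0.2130 g VSS/g bCOD.
Substrate removed = Q·(S₀ − S) = 819 m³/d × (144 − 3.72) g/m³ = 1.15×10^5 g/d = 114.9 kg/d.
So the net sludge growth is P_X = 0.2130 × 114.9 = 24.47 kg VSS/d.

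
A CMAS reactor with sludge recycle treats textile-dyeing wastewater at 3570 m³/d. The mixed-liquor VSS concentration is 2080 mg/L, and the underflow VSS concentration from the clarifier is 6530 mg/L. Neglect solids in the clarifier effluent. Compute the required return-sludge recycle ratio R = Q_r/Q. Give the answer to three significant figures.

R ≈ 0.467

R = Q_r/Q = X/(X_r − X) = 2080 / (6530 − 2080) = 0.4674.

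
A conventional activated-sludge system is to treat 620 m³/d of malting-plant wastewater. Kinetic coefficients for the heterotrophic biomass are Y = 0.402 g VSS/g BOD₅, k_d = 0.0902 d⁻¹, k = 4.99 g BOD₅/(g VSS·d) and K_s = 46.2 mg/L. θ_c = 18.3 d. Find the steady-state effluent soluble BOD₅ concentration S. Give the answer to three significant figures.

S ≈ 3.60 mg/L

From the Monod/SRT balance for a CMAS, S = K_s·(1+k_d θ_c)/[θ_c·(Y k − k_d) − 1] = 46.2 × (1 + 0.0902 × 18.3) / [18.3 × (0.402 × 4.99 − 0.0902) − 1] = 122.5 / 34.06 = 3.596 mg/L.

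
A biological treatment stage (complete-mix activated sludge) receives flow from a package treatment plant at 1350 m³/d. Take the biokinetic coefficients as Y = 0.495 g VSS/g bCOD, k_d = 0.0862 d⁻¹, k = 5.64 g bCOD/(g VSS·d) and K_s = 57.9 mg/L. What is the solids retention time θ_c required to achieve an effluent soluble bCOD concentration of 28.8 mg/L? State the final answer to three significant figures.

θ_c ≈ 1.19 d

From 1/θ_c = Y·k·S/(K_s + S) − k_d: Y·k·S/(K_s+S) = 0.495 × 5.64 × 28.8 / (57.9 + 28.8) = 0.9274 d⁻¹.
Then 1/θ_c = μ − k_d = 0.9274 − 0.0862 = 0.8412 d⁻¹, giving θ_c = 1.189 d.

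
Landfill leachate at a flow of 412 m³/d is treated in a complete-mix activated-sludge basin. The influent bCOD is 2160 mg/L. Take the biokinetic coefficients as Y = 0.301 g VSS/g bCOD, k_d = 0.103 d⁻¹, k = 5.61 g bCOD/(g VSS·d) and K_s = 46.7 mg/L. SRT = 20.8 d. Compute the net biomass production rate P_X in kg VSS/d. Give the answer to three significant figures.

P_X ≈ 85.1 kg VSS/d

For a completely mixed reactor with recycle the Lawrence–McCarty relation gives S = K_s·(1 + k_d·θ_c) / [θ_c·(Y·k − k_d) − 1] = 46.7 × (1 + 0.103 × 20.8) / [20.8 × (0.301 × 5.61 − 0.103) − 1] = 146.8 / 31.98 = 4.589 mg/L.
Y_obs = Y / (1 + k_d θ_c) = 0.301 / (1 + 0.103 × 20.8) = 0.301 / 3.142 = 0.09579.
ΔS = 2160 − 4.59 = 2155 mg/L, so the substrate removal rate is 412 × 2155/1000 = 888.0 kg bCOD/d.
P_X = Y_obs · Q(S₀ − S) = 0.09579 × 888.0 = 85.06 kg VSS/d.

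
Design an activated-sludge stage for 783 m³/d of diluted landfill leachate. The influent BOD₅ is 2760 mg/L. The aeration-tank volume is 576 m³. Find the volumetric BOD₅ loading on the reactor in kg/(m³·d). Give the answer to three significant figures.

L_v ≈ 3.75 kg BOD₅/(m³·d)

Applied BOD₅ load per unit volume = Q·S₀/V = (783 × 2760/1000)/576.0 = 3.752 kg BOD₅·m⁻³·d⁻¹.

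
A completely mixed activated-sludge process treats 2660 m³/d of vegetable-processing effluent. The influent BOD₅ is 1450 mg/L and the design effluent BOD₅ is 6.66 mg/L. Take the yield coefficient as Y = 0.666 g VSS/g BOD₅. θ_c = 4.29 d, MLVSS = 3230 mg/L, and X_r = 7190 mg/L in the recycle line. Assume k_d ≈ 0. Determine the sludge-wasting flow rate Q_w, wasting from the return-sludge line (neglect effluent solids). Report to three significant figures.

Q_w ≈ 356 m³/d

Biomass mass balance (decay neglected): V·X = Y·Q·(S₀ − S)·θ_c, so V = 0.666 × 2660 × (1450 − 6.66) × 4.29 / 3230 = 3396 m³.
θ_c = V·X/(Q_w·X_r) when wasting from the recycle, so Q_w = V·X/(θ_c·X_r) = 3396 × 3230 / (4.29 × 7190) = 355.6 m³/d.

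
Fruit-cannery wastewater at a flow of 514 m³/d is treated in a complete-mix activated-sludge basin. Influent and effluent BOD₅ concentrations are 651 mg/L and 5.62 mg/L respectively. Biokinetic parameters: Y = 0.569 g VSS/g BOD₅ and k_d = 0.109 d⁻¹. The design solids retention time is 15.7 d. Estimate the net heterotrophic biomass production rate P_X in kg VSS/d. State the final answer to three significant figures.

P_X ≈ 69.6 kg VSS/d

Y_obs = Y / (1 + k_d θ_c) = 0.569 / (1 + 0.109 × 15.7) = 0.569 / 2.711 = 0.2099.
Substrate removed = Q·(S₀ − S) = 514 m³/d × (651 − 5.62) g/m³ = 3.32×10^5 g/d = 331.7 kg/d.
P_X = Y_obs · Q(S₀ − S) = 0.2099 × 331.7 = 69.62 kg VSS/d.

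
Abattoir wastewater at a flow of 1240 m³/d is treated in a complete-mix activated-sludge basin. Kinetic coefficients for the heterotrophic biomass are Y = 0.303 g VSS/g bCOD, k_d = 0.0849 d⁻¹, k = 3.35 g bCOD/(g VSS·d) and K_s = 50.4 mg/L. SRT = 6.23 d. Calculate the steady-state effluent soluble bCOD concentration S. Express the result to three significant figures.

S ≈ 16.1 mg/L

From the Monod/SRT balance for a CMAS, S = K_s·(1+k_d θ_c)/[θ_c·(Y k − k_d) − 1] = 50.4 × (1 + 0.0849 × 6.23) / [6.23 × (0.303 × 3.35 − 0.0849) − 1] = 77.06 / 4.795 = 16.07 mg/L.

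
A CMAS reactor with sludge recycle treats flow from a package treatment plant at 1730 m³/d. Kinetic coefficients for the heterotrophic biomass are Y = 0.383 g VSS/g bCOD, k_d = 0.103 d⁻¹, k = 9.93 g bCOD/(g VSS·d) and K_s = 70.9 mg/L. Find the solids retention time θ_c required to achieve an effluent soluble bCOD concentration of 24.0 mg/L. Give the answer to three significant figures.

At the target effluent, Y k S/(K_s+S) = 0.383×9.93×24.0/94.90 = 0.9618 d⁻¹.
1/θ_c = 0.9618 − 0.103 = 0.8588 d⁻¹, so θ_c = 1.164 d.

θ_c ≈ 1.16 d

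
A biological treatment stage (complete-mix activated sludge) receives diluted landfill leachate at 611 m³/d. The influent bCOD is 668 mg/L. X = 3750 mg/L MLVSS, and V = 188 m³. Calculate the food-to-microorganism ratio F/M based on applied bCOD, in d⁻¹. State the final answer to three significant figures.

F/M ≈ 0.579 d⁻¹

F/M = applied load / biomass = Q·S₀/(V·X) = 611 × 668 / (188.0 × 3750) = 0.5789 d⁻¹.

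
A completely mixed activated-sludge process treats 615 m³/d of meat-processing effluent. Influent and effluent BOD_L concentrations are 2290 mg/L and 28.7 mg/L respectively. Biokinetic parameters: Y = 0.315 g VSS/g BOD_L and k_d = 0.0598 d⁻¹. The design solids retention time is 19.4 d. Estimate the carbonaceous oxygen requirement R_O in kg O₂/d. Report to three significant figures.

Correct the yield for decay: Y_obs = Y/(1 + k_d θ_c) = 0.315 / (1 + 0.0598 × 19.4) = 0.315 / 2.160 = 0.1458.
Substrate removed = Q·(S₀ − S) = 615 m³/d × (2290 − 28.7) g/m³ = 1.39×10^6 g/d = 1391 kg/d.
Net sludge production P_X = 0.1458 × 1391 = 202.8 kg VSS/d.
Carbonaceous O₂ demand = substrate oxidised − cell-mass equivalent = 1391 − 1.42 × 202.8 = 1103 kg O₂/d.

R_O ≈ 1100 kg O₂/d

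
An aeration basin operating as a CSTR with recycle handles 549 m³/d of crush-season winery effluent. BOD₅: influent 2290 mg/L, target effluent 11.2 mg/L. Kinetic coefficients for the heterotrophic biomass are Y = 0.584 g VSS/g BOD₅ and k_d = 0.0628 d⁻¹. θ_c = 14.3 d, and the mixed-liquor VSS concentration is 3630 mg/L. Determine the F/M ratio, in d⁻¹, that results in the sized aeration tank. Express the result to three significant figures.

Steady-state biomass mass balance: V·X·(1 + k_d·θ_c) = Y·Q·(S₀ − S)·θ_c, so V = 0.584 × 549 × (2290 − 11.2) × 14.3 / [3630 × (1 + 0.0628 × 14.3)] = 1.04×10^7 / 6890 = 1516 m³.
Food-to-microorganism ratio F/M = Q S₀ / (V X) = 549 × 2290 / (1516 × 3630) = 0.2284 d⁻¹.

F/M ≈ 0.228 d⁻¹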